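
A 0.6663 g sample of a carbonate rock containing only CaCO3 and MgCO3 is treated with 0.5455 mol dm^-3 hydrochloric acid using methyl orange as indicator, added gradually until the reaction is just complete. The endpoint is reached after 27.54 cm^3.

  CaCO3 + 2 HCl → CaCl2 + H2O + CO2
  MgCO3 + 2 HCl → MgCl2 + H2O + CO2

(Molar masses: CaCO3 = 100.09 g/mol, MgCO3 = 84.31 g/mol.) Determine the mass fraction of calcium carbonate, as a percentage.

31.42 %

n(HCl) = 0.02754 × 0.5455 = 0.01502 mol
Let x = n(CaCO3), y = n(MgCO3).
Titrant: 2x + 2y = 0.01502;  mass: 100.09x + 84.31y = 0.6663
Solving, x = 2.091 × 10^-3 mol, y = 5.420 × 10^-3 mol
mass of CaCO3 = 2.091 × 10^-3 × 100.09 = 0.2093 g
% CaCO3 = 0.2093 / 0.6663 × 100 = 31.42 %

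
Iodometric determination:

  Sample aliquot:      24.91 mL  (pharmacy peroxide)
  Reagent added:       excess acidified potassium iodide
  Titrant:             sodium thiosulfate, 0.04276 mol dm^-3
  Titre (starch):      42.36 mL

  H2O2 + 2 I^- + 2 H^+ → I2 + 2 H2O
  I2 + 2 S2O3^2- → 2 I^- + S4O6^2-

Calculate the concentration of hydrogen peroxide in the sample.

n(S2O3^2-) = 0.04236 × 0.04276 = 1.811 × 10^-3 mol
n(I2) = n(S2O3^2-)/2 = 9.057 × 10^-4 mol
n(H2O2) in the aliquot = 9.057 × 10^-4 mol (1:1 ratio)
[H2O2] = 9.057 × 10^-4 / 0.02491 = 0.03636 mol/L

0.03636 mol/L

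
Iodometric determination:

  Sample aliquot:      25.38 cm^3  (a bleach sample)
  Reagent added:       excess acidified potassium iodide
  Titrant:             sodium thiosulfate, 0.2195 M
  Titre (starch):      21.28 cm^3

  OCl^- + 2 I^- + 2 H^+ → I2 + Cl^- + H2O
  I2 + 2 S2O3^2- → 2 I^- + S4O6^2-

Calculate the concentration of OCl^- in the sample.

0.09202 M

n(S2O3^2-) = 0.02128 × 0.2195 = 4.671 × 10^-3 mol
n(I2) = n(S2O3^2-)/2 = 2.335 × 10^-3 mol
n(OCl^-) in the aliquot = 2.335 × 10^-3 mol (1:1 ratio)
[OCl^-] = 2.335 × 10^-3 / 0.02538 = 0.09202 mol/L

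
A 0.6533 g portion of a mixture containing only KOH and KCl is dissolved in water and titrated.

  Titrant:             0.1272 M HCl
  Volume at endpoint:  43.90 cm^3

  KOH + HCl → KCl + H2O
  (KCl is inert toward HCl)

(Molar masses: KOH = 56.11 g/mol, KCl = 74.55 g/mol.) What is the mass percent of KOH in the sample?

n(HCl) = 0.04390 × 0.1272 = 5.584 × 10^-3 mol
Let x = n(KOH), y = n(KCl).
Titrant: 1x = 5.584 × 10^-3;  mass: 56.11x + 74.55y = 0.6533
Solving, x = 5.584 × 10^-3 mol, y = 4.560 × 10^-3 mol
mass of KOH = 5.584 × 10^-3 × 56.11 = 0.3133 g
% KOH = 0.3133 / 0.6533 × 100 = 47.96 %

47.96 %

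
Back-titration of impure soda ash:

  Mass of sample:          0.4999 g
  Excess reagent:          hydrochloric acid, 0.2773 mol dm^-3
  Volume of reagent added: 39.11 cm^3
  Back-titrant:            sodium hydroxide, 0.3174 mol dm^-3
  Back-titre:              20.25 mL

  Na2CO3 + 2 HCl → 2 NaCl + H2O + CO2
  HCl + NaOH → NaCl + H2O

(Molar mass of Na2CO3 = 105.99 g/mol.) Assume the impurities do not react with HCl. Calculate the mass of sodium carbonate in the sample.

n(HCl) added = 0.03911 × 0.2773 = 0.01085 mol
n(NaOH) used in back-titration = 0.02025 × 0.3174 = 6.427 × 10^-3 mol
n(HCl) left over = 6.427 × 10^-3 mol (1:1 ratio)
n(HCl) consumed by analyte = 0.01085 − 6.427 × 10^-3 = 4.418 × 10^-3 mol
From the 1:2 ratio, n(Na2CO3) = 1/2 × 4.418 × 10^-3 = 2.209 × 10^-3 mol
mass of Na2CO3 = 2.209 × 10^-3 × 105.99 = 0.2341 g

0.2341 g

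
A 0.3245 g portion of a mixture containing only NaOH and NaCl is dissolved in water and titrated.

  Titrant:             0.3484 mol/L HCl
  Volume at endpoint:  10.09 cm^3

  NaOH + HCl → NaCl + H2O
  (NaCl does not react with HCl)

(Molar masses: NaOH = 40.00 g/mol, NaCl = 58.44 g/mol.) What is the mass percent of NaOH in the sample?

n(HCl) = 0.01009 × 0.3484 = 3.515 × 10^-3 mol
Let x = n(NaOH), y = n(NaCl).
Titrant: 1x = 3.515 × 10^-3;  mass: 40.00x + 58.44y = 0.3245
Solving, x = 3.515 × 10^-3 mol, y = 3.147 × 10^-3 mol
mass of NaOH = 3.515 × 10^-3 × 40.00 = 0.1406 g
% NaOH = 0.1406 / 0.3245 × 100 = 43.33 %

43.33 %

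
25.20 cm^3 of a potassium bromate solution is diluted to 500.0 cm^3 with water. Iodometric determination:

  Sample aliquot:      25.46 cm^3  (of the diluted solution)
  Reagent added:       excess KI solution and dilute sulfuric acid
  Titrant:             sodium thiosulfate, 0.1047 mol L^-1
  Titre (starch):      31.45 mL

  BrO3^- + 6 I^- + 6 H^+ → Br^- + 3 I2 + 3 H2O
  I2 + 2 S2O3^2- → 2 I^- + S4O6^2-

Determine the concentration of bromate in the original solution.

0.4277 mol/L

n(S2O3^2-) = 0.03145 × 0.1047 = 3.293 × 10^-3 mol
n(I2) = n(S2O3^2-)/2 = 1.646 × 10^-3 mol
From the 1:3 ratio, n(BrO3^-) in the aliquot = 1/3 × 1.646 × 10^-3 = 5.488 × 10^-4 mol
[BrO3^-]_dilute = 5.488 × 10^-4 / 0.02546 = 0.02156 mol/L
[BrO3^-]_original = 0.02156 × 500.0/25.20 = 0.4277 mol/L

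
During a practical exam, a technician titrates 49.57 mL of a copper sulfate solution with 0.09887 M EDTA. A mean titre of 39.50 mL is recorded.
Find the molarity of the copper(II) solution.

0.07878 M

Cu^2+ + EDTA^4- → [Cu(EDTA)]^2-
n(EDTA) = 0.03950 L × 0.09887 mol/L = 3.905 × 10^-3 mol
n(Cu2+) = 3.905 × 10^-3 mol (1:1 mole ratio)
[Cu2+] = 3.905 × 10^-3 mol / 0.04957 L = 0.07878 mol/L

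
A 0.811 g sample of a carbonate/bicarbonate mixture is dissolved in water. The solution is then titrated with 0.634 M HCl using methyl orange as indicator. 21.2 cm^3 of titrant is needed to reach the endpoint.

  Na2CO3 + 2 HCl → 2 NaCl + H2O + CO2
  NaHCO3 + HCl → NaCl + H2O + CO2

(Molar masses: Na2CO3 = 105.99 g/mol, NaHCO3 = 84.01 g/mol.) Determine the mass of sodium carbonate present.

n(HCl) = 0.0212 × 0.634 = 0.0134 mol
Let x = n(Na2CO3), y = n(NaHCO3).
Titrant: 2x + 1y = 0.0134;  mass: 105.99x + 84.01y = 0.811
Solving, x = 5.13 × 10^-3 mol, y = 3.18 × 10^-3 mol
mass of Na2CO3 = 5.13 × 10^-3 × 105.99 = 0.544 g

0.544 g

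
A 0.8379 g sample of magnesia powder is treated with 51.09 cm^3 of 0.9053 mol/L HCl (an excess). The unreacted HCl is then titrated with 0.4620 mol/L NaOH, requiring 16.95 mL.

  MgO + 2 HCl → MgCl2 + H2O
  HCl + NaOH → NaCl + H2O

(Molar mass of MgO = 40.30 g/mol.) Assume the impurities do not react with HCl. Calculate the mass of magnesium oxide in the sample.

n(HCl) added = 0.05109 × 0.9053 = 0.04625 mol
n(NaOH) used in back-titration = 0.01695 × 0.4620 = 7.831 × 10^-3 mol
n(HCl) left over = 7.831 × 10^-3 mol (1:1 ratio)
n(HCl) consumed by analyte = 0.04625 − 7.831 × 10^-3 = 0.03842 mol
From the 1:2 ratio, n(MgO) = 1/2 × 0.03842 = 0.01921 mol
mass of MgO = 0.01921 × 40.30 = 0.7742 g

0.7742 g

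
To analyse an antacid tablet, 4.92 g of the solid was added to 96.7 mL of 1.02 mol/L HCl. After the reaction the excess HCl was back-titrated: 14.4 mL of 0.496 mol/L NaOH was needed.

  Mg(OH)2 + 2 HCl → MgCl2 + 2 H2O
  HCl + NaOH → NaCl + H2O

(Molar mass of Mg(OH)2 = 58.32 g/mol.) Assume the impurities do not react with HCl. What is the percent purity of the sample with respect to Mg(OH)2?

n(HCl) added = 0.0967 × 1.02 = 0.0986 mol
n(NaOH) used in back-titration = 0.0144 × 0.496 = 7.14 × 10^-3 mol
n(HCl) left over = 7.14 × 10^-3 mol (1:1 ratio)
n(HCl) consumed by analyte = 0.0986 − 7.14 × 10^-3 = 0.0915 mol
From the 1:2 ratio, n(Mg(OH)2) = 1/2 × 0.0915 = 0.0457 mol
mass of Mg(OH)2 = 0.0457 × 58.32 = 2.67 g
% Mg(OH)2 = 2.67 / 4.92 × 100 = 54.2 %

54.2 %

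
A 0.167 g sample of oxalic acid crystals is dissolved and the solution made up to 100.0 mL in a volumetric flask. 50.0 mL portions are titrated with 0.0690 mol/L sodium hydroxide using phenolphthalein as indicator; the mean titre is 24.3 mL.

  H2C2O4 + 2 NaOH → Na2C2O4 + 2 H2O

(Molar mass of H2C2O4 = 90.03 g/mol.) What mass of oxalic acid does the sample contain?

n(NaOH) per titration = 0.0243 × 0.0690 = 1.68 × 10^-3 mol
From the 1:2 ratio, n(H2C2O4) in each aliquot = 1/2 × 1.68 × 10^-3 = 8.38 × 10^-4 mol
n(H2C2O4) in the whole flask = 8.38 × 10^-4 × 100.0/50.0 = 1.68 × 10^-3 mol
mass of H2C2O4 = 1.68 × 10^-3 × 90.03 = 0.151 g

0.151 g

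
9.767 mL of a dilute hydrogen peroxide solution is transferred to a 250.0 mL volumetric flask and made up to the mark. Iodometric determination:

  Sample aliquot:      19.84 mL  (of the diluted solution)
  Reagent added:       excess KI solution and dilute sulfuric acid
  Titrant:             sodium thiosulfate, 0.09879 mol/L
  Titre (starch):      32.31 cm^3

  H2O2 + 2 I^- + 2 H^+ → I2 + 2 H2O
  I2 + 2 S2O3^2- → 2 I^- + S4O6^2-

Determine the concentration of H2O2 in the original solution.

n(S2O3^2-) = 0.03231 × 0.09879 = 3.192 × 10^-3 mol
n(I2) = n(S2O3^2-)/2 = 1.596 × 10^-3 mol
n(H2O2) in the aliquot = 1.596 × 10^-3 mol (1:1 ratio)
[H2O2]_dilute = 1.596 × 10^-3 / 0.01984 = 0.08044 mol/L
[H2O2]_original = 0.08044 × 250.0/9.767 = 2.059 mol/L

2.059 mol/L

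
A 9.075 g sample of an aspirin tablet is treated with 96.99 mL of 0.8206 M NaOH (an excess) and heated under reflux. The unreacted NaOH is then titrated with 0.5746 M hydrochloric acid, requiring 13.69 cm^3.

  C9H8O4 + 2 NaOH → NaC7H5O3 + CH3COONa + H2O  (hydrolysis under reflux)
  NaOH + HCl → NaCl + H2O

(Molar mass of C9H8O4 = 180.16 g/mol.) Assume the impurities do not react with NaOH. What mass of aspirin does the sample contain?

6.461 g

n(NaOH) added = 0.09699 × 0.8206 = 0.07959 mol
n(HCl) used in back-titration = 0.01369 × 0.5746 = 7.866 × 10^-3 mol
n(NaOH) left over = 7.866 × 10^-3 mol (1:1 ratio)
n(NaOH) consumed by analyte = 0.07959 − 7.866 × 10^-3 = 0.07172 mol
From the 1:2 ratio, n(C9H8O4) = 1/2 × 0.07172 = 0.03586 mol
mass of C9H8O4 = 0.03586 × 180.16 = 6.461 g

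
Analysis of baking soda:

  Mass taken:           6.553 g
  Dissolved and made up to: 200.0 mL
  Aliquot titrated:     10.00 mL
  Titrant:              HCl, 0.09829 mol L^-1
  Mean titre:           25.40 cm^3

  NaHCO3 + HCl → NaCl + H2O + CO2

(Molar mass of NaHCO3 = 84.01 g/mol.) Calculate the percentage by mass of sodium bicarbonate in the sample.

n(HCl) per titration = 0.02540 × 0.09829 = 2.497 × 10^-3 mol
n(NaHCO3) in each aliquot = 2.497 × 10^-3 mol (1:1 ratio)
n(NaHCO3) in the whole flask = 2.497 × 10^-3 × 200.0/10.00 = 0.04993 mol
mass of NaHCO3 = 0.04993 × 84.01 = 4.195 g
% NaHCO3 = 4.195 / 6.553 × 100 = 64.01 %

64.01 %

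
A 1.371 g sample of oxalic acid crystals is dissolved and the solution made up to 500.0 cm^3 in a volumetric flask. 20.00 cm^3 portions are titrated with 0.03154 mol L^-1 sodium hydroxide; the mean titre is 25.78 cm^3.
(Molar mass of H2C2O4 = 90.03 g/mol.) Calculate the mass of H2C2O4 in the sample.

H2C2O4 + 2 NaOH → Na2C2O4 + 2 H2O
n(NaOH) per titration = 0.02578 × 0.03154 = 8.131 × 10^-4 mol
From the 1:2 ratio, n(H2C2O4) in each aliquot = 1/2 × 8.131 × 10^-4 = 4.066 × 10^-4 mol
n(H2C2O4) in the whole flask = 4.066 × 10^-4 × 500.0/20.00 = 0.01016 mol
mass of H2C2O4 = 0.01016 × 90.03 = 0.9150 g

0.9150 g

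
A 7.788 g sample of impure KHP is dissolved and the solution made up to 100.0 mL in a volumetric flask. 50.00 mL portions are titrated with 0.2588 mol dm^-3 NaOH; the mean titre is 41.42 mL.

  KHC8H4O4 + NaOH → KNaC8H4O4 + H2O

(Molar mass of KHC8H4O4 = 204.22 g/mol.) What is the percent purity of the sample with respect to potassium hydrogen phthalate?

56.22 %

n(NaOH) per titration = 0.04142 × 0.2588 = 0.01072 mol
n(KHC8H4O4) in each aliquot = 0.01072 mol (1:1 ratio)
n(KHC8H4O4) in the whole flask = 0.01072 × 100.0/50.00 = 0.02144 mol
mass of KHC8H4O4 = 0.02144 × 204.22 = 4.378 g
% KHC8H4O4 = 4.378 / 7.788 × 100 = 56.22 %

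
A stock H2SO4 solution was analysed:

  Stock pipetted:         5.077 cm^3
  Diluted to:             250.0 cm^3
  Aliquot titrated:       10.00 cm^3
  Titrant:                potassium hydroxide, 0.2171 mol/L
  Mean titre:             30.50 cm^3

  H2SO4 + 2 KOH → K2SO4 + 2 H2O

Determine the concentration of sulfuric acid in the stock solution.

16.30 mol/L

n(KOH) = 0.03050 × 0.2171 = 6.622 × 10^-3 mol
From the 1:2 ratio, n(H2SO4) in the aliquot = 1/2 × 6.622 × 10^-3 = 3.311 × 10^-3 mol
[H2SO4]_dilute = 3.311 × 10^-3 / 0.01000 = 0.3311 mol/L
Dilution factor = 250.0 / 5.077 = 49.24
[H2SO4]_stock = 0.3311 × 49.24 = 16.30 mol/L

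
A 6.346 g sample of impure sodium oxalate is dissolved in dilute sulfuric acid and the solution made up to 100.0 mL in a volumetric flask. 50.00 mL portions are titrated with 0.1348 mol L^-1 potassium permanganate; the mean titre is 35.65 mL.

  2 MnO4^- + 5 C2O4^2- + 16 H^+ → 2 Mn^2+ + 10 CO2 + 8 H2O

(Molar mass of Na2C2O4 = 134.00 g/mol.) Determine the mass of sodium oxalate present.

n(KMnO4) per titration = 0.03565 × 0.1348 = 4.806 × 10^-3 mol
From the 5:2 ratio, n(Na2C2O4) in each aliquot = 5/2 × 4.806 × 10^-3 = 0.01201 mol
n(Na2C2O4) in the whole flask = 0.01201 × 100.0/50.00 = 0.02403 mol
mass of Na2C2O4 = 0.02403 × 134.00 = 3.220 g

3.220 g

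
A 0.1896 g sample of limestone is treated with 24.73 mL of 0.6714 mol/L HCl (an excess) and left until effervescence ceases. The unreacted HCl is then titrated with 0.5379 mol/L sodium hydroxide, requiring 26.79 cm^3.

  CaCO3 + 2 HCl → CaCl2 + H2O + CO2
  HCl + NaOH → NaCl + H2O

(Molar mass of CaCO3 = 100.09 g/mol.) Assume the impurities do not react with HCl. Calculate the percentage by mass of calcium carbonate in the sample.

n(HCl) added = 0.02473 × 0.6714 = 0.01660 mol
n(NaOH) used in back-titration = 0.02679 × 0.5379 = 0.01441 mol
n(HCl) left over = 0.01441 mol (1:1 ratio)
n(HCl) consumed by analyte = 0.01660 − 0.01441 = 2.193 × 10^-3 mol
From the 1:2 ratio, n(CaCO3) = 1/2 × 2.193 × 10^-3 = 1.097 × 10^-3 mol
mass of CaCO3 = 1.097 × 10^-3 × 100.09 = 0.1098 g
% CaCO3 = 0.1098 / 0.1896 × 100 = 57.89 %

57.89 %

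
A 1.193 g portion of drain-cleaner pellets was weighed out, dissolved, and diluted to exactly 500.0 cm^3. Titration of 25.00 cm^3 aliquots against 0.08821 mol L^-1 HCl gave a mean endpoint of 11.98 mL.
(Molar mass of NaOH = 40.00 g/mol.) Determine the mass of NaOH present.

NaOH + HCl → NaCl + H2O
n(HCl) per titration = 0.01198 × 0.08821 = 1.057 × 10^-3 mol
n(NaOH) in each aliquot = 1.057 × 10^-3 mol (1:1 ratio)
n(NaOH) in the whole flask = 1.057 × 10^-3 × 500.0/25.00 = 0.02114 mol
mass of NaOH = 0.02114 × 40.00 = 0.8454 g

0.8454 g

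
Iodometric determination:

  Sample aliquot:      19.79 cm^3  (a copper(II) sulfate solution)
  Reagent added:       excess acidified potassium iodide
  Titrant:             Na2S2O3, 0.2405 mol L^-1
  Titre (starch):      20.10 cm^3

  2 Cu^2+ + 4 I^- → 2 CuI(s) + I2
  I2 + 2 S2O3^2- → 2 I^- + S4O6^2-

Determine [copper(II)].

n(S2O3^2-) = 0.02010 × 0.2405 = 4.834 × 10^-3 mol
n(I2) = n(S2O3^2-)/2 = 2.417 × 10^-3 mol
From the 2:1 ratio, n(Cu2+) in the aliquot = 2/1 × 2.417 × 10^-3 = 4.834 × 10^-3 mol
[Cu2+] = 4.834 × 10^-3 / 0.01979 = 0.2443 mol/L

0.2443 mol/L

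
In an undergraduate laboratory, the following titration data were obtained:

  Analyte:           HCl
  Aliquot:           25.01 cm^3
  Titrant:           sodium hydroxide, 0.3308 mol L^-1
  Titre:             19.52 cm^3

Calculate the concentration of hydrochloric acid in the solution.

0.2582 mol/L

HCl + NaOH → NaCl + H2O
n(NaOH) = 0.01952 L × 0.3308 mol/L = 6.457 × 10^-3 mol
n(HCl) = 6.457 × 10^-3 mol (1:1 mole ratio)
[HCl] = 6.457 × 10^-3 mol / 0.02501 L = 0.2582 mol/L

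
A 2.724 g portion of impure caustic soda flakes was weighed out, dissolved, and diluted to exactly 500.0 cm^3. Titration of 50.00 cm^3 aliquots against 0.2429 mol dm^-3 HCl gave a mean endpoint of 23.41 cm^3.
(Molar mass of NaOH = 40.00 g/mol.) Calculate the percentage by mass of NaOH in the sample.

83.50 %

NaOH + HCl → NaCl + H2O
n(HCl) per titration = 0.02341 × 0.2429 = 5.686 × 10^-3 mol
n(NaOH) in each aliquot = 5.686 × 10^-3 mol (1:1 ratio)
n(NaOH) in the whole flask = 5.686 × 10^-3 × 500.0/50.00 = 0.05686 mol
mass of NaOH = 0.05686 × 40.00 = 2.275 g
% NaOH = 2.275 / 2.724 × 100 = 83.50 %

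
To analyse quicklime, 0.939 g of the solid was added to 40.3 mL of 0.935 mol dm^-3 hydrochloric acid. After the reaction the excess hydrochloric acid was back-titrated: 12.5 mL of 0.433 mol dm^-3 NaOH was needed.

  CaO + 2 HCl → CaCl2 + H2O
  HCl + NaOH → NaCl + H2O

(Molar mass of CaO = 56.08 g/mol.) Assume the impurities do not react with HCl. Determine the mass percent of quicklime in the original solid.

96.4 %

n(HCl) added = 0.0403 × 0.935 = 0.0377 mol
n(NaOH) used in back-titration = 0.0125 × 0.433 = 5.41 × 10^-3 mol
n(HCl) left over = 5.41 × 10^-3 mol (1:1 ratio)
n(HCl) consumed by analyte = 0.0377 − 5.41 × 10^-3 = 0.0323 mol
From the 1:2 ratio, n(CaO) = 1/2 × 0.0323 = 0.0161 mol
mass of CaO = 0.0161 × 56.08 = 0.905 g
% CaO = 0.905 / 0.939 × 100 = 96.4 %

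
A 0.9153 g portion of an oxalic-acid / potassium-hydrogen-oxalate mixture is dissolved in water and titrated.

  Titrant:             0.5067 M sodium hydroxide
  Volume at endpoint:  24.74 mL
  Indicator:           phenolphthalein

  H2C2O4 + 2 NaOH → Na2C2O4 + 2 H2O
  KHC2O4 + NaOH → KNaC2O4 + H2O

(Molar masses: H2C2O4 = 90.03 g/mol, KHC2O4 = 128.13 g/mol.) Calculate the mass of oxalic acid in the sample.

n(NaOH) = 0.02474 × 0.5067 = 0.01254 mol
Let x = n(H2C2O4), y = n(KHC2O4).
Titrant: 2x + 1y = 0.01254;  mass: 90.03x + 128.13y = 0.9153
Solving, x = 4.156 × 10^-3 mol, y = 4.223 × 10^-3 mol
mass of H2C2O4 = 4.156 × 10^-3 × 90.03 = 0.3742 g

0.3742 g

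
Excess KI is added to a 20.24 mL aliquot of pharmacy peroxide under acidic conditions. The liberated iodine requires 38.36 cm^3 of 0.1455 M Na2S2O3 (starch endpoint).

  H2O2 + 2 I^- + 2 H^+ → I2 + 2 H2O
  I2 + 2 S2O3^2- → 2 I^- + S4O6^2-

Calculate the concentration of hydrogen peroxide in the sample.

n(S2O3^2-) = 0.03836 × 0.1455 = 5.581 × 10^-3 mol
n(I2) = n(S2O3^2-)/2 = 2.791 × 10^-3 mol
n(H2O2) in the aliquot = 2.791 × 10^-3 mol (1:1 ratio)
[H2O2] = 2.791 × 10^-3 / 0.02024 = 0.1379 mol/L

0.1379 M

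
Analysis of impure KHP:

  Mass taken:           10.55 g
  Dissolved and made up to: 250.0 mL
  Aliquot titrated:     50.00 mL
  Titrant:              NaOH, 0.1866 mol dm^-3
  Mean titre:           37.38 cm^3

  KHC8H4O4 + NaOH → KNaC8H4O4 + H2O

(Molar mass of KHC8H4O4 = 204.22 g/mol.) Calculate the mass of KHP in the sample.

7.122 g

n(NaOH) per titration = 0.03738 × 0.1866 = 6.975 × 10^-3 mol
n(KHC8H4O4) in each aliquot = 6.975 × 10^-3 mol (1:1 ratio)
n(KHC8H4O4) in the whole flask = 6.975 × 10^-3 × 250.0/50.00 = 0.03488 mol
mass of KHC8H4O4 = 0.03488 × 204.22 = 7.122 g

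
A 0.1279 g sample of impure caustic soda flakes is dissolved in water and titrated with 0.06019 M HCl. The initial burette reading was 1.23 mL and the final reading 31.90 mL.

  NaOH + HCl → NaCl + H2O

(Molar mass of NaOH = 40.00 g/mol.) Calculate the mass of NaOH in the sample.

0.07384 g

n(HCl) = 0.03067 L × 0.06019 mol/L = 1.846 × 10^-3 mol
n(NaOH) = 1.846 × 10^-3 mol (1:1 ratio)
mass of NaOH = 1.846 × 10^-3 × 40.00 g/mol = 0.07384 g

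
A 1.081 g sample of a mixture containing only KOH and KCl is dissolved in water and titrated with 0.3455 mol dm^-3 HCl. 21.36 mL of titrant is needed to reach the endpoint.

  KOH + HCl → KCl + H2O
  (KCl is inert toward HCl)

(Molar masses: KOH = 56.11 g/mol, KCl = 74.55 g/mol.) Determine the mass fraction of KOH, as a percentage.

38.31 %

n(HCl) = 0.02136 × 0.3455 = 7.380 × 10^-3 mol
Let x = n(KOH), y = n(KCl).
Titrant: 1x = 7.380 × 10^-3;  mass: 56.11x + 74.55y = 1.081
Solving, x = 7.380 × 10^-3 mol, y = 8.946 × 10^-3 mol
mass of KOH = 7.380 × 10^-3 × 56.11 = 0.4141 g
% KOH = 0.4141 / 1.081 × 100 = 38.31 %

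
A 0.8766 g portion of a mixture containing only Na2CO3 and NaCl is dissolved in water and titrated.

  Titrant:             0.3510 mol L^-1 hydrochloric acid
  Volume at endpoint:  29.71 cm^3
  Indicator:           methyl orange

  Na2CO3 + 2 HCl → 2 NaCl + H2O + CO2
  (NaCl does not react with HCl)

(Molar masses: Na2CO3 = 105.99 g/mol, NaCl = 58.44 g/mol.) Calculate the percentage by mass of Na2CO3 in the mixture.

n(HCl) = 0.02971 × 0.3510 = 0.01043 mol
Let x = n(Na2CO3), y = n(NaCl).
Titrant: 2x = 0.01043;  mass: 105.99x + 58.44y = 0.8766
Solving, x = 5.214 × 10^-3 mol, y = 5.543 × 10^-3 mol
mass of Na2CO3 = 5.214 × 10^-3 × 105.99 = 0.5526 g
% Na2CO3 = 0.5526 / 0.8766 × 100 = 63.04 %

63.04 %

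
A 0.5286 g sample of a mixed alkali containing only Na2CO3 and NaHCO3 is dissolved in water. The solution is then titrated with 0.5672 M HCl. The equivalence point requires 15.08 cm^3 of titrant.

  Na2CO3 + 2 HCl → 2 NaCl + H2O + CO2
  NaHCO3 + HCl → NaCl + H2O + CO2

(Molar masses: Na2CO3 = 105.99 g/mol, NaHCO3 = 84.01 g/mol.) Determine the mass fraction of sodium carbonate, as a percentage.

61.41 %

n(HCl) = 0.01508 × 0.5672 = 8.553 × 10^-3 mol
Let x = n(Na2CO3), y = n(NaHCO3).
Titrant: 2x + 1y = 8.553 × 10^-3;  mass: 105.99x + 84.01y = 0.5286
Solving, x = 3.063 × 10^-3 mol, y = 2.428 × 10^-3 mol
mass of Na2CO3 = 3.063 × 10^-3 × 105.99 = 0.3246 g
% Na2CO3 = 0.3246 / 0.5286 × 100 = 61.41 %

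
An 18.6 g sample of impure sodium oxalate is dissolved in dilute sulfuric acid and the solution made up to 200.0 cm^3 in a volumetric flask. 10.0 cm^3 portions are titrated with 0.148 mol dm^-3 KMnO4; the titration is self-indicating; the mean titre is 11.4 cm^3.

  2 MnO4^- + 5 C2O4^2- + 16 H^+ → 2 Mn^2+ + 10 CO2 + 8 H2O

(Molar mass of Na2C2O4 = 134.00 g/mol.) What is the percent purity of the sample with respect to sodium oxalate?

60.8 %

n(KMnO4) per titration = 0.0114 × 0.148 = 1.69 × 10^-3 mol
From the 5:2 ratio, n(Na2C2O4) in each aliquot = 5/2 × 1.69 × 10^-3 = 4.22 × 10^-3 mol
n(Na2C2O4) in the whole flask = 4.22 × 10^-3 × 200.0/10.0 = 0.0844 mol
mass of Na2C2O4 = 0.0844 × 134.00 = 11.3 g
% Na2C2O4 = 11.3 / 18.6 × 100 = 60.8 %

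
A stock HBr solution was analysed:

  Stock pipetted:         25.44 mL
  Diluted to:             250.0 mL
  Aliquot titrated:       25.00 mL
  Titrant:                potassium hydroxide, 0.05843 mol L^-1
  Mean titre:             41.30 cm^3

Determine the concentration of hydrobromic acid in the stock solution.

0.9486 mol/L

HBr + KOH → KBr + H2O
n(KOH) = 0.04130 × 0.05843 = 2.413 × 10^-3 mol
n(HBr) in the aliquot = 2.413 × 10^-3 mol (1:1 ratio)
[HBr]_dilute = 2.413 × 10^-3 / 0.02500 = 0.09653 mol/L
Dilution factor = 250.0 / 25.44 = 9.827
[HBr]_stock = 0.09653 × 9.827 = 0.9486 mol/L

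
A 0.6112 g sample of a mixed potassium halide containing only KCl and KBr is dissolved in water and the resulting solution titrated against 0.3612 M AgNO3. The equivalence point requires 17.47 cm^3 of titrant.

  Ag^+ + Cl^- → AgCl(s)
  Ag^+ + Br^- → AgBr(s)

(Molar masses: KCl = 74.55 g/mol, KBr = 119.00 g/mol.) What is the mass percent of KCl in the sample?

n(AgNO3) = 0.01747 × 0.3612 = 6.310 × 10^-3 mol
Let x = n(KCl), y = n(KBr).
Titrant: 1x + 1y = 6.310 × 10^-3;  mass: 74.55x + 119.00y = 0.6112
Solving, x = 3.143 × 10^-3 mol, y = 3.167 × 10^-3 mol
mass of KCl = 3.143 × 10^-3 × 74.55 = 0.2343 g
% KCl = 0.2343 / 0.6112 × 100 = 38.34 %

38.34 %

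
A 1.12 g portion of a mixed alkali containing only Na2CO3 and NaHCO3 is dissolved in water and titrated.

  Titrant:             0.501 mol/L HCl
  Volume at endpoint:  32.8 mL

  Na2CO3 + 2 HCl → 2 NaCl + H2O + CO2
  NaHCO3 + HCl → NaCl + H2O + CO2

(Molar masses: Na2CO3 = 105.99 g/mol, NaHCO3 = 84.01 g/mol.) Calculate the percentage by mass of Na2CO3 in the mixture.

39.7 %

n(HCl) = 0.0328 × 0.501 = 0.0164 mol
Let x = n(Na2CO3), y = n(NaHCO3).
Titrant: 2x + 1y = 0.0164;  mass: 105.99x + 84.01y = 1.12
Solving, x = 4.20 × 10^-3 mol, y = 8.03 × 10^-3 mol
mass of Na2CO3 = 4.20 × 10^-3 × 105.99 = 0.445 g
% Na2CO3 = 0.445 / 1.12 × 100 = 39.7 %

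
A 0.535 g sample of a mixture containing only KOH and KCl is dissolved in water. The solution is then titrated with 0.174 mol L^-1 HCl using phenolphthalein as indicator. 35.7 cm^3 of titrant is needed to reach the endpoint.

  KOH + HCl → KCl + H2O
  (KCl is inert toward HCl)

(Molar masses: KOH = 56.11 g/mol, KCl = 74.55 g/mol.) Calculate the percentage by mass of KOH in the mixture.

n(HCl) = 0.0357 × 0.174 = 6.21 × 10^-3 mol
Let x = n(KOH), y = n(KCl).
Titrant: 1x = 6.21 × 10^-3;  mass: 56.11x + 74.55y = 0.535
Solving, x = 6.21 × 10^-3 mol, y = 2.50 × 10^-3 mol
mass of KOH = 6.21 × 10^-3 × 56.11 = 0.349 g
% KOH = 0.349 / 0.535 × 100 = 65.1 %

65.1 %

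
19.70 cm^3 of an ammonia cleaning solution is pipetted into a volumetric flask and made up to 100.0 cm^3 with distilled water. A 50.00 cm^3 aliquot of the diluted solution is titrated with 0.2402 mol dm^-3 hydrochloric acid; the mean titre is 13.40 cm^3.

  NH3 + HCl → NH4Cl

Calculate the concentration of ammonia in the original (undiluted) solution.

0.3268 mol/L

n(HCl) = 0.01340 × 0.2402 = 3.219 × 10^-3 mol
n(NH3) in the aliquot = 3.219 × 10^-3 mol (1:1 ratio)
[NH3]_dilute = 3.219 × 10^-3 / 0.05000 = 0.06437 mol/L
Dilution factor = 100.0 / 19.70 = 5.076
[NH3]_stock = 0.06437 × 5.076 = 0.3268 mol/L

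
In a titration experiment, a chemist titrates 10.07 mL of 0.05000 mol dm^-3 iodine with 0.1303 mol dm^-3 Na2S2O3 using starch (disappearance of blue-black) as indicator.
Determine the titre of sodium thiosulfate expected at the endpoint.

I2 + 2 S2O3^2- → 2 I^- + S4O6^2-
n(I2) = 0.01007 L × 0.05000 mol/L = 5.035 × 10^-4 mol
From the 2:1 stoichiometry, n(Na2S2O3) = 2/1 × 5.035 × 10^-4 = 1.007 × 10^-3 mol
V(Na2S2O3) = 1.007 × 10^-3 mol / 0.1303 mol/L = 0.007728 L = 7.728 mL

7.728 mL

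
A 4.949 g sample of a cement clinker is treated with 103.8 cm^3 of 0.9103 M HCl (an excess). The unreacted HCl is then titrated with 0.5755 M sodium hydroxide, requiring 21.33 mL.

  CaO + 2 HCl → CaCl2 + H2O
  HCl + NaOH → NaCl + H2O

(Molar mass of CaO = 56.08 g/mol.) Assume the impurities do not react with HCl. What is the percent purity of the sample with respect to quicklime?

46.58 %

n(HCl) added = 0.1038 × 0.9103 = 0.09449 mol
n(NaOH) used in back-titration = 0.02133 × 0.5755 = 0.01228 mol
n(HCl) left over = 0.01228 mol (1:1 ratio)
n(HCl) consumed by analyte = 0.09449 − 0.01228 = 0.08221 mol
From the 1:2 ratio, n(CaO) = 1/2 × 0.08221 = 0.04111 mol
mass of CaO = 0.04111 × 56.08 = 2.305 g
% CaO = 2.305 / 4.949 × 100 = 46.58 %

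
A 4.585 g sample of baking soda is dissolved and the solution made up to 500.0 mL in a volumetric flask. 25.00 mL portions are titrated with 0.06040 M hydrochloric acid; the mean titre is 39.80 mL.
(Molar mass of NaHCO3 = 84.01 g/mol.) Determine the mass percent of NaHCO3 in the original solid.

NaHCO3 + HCl → NaCl + H2O + CO2
n(HCl) per titration = 0.03980 × 0.06040 = 2.404 × 10^-3 mol
n(NaHCO3) in each aliquot = 2.404 × 10^-3 mol (1:1 ratio)
n(NaHCO3) in the whole flask = 2.404 × 10^-3 × 500.0/25.00 = 0.04808 mol
mass of NaHCO3 = 0.04808 × 84.01 = 4.039 g
% NaHCO3 = 4.039 / 4.585 × 100 = 88.09 %

88.09 %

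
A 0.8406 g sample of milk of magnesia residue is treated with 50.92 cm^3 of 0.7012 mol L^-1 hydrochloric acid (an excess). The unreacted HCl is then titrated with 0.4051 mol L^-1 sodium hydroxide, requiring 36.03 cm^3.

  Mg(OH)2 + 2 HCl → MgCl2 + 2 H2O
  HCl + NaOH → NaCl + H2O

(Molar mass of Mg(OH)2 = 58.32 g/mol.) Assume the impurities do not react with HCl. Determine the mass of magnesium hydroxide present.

n(HCl) added = 0.05092 × 0.7012 = 0.03571 mol
n(NaOH) used in back-titration = 0.03603 × 0.4051 = 0.01460 mol
n(HCl) left over = 0.01460 mol (1:1 ratio)
n(HCl) consumed by analyte = 0.03571 − 0.01460 = 0.02111 mol
From the 1:2 ratio, n(Mg(OH)2) = 1/2 × 0.02111 = 0.01055 mol
mass of Mg(OH)2 = 0.01055 × 58.32 = 0.6155 g

0.6155 g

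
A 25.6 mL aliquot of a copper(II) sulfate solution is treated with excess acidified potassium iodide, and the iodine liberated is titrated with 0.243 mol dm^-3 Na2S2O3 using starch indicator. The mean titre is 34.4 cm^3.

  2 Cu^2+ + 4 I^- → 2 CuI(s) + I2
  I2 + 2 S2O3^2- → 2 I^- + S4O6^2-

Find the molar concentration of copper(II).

n(S2O3^2-) = 0.0344 × 0.243 = 8.36 × 10^-3 mol
n(I2) = n(S2O3^2-)/2 = 4.18 × 10^-3 mol
From the 2:1 ratio, n(Cu2+) in the aliquot = 2/1 × 4.18 × 10^-3 = 8.36 × 10^-3 mol
[Cu2+] = 8.36 × 10^-3 / 0.0256 = 0.327 mol/L

0.327 mol/L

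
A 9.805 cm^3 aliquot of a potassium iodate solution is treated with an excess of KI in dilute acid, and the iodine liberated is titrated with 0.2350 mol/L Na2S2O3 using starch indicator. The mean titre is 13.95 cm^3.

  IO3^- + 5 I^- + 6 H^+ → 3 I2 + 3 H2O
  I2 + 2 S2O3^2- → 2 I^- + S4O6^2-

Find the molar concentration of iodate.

0.05572 mol/L

n(S2O3^2-) = 0.01395 × 0.2350 = 3.278 × 10^-3 mol
n(I2) = n(S2O3^2-)/2 = 1.639 × 10^-3 mol
From the 1:3 ratio, n(IO3^-) in the aliquot = 1/3 × 1.639 × 10^-3 = 5.464 × 10^-4 mol
[IO3^-] = 5.464 × 10^-4 / 0.009805 = 0.05572 mol/L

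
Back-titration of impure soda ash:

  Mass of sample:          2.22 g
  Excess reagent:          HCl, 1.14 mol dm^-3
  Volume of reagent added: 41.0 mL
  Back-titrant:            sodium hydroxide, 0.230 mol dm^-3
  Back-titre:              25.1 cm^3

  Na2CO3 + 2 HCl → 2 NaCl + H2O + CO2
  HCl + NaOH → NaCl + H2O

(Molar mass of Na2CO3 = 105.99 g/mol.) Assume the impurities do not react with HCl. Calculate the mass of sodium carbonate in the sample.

n(HCl) added = 0.0410 × 1.14 = 0.0467 mol
n(NaOH) used in back-titration = 0.0251 × 0.230 = 5.77 × 10^-3 mol
n(HCl) left over = 5.77 × 10^-3 mol (1:1 ratio)
n(HCl) consumed by analyte = 0.0467 − 5.77 × 10^-3 = 0.0410 mol
From the 1:2 ratio, n(Na2CO3) = 1/2 × 0.0410 = 0.0205 mol
mass of Na2CO3 = 0.0205 × 105.99 = 2.17 g

2.17 g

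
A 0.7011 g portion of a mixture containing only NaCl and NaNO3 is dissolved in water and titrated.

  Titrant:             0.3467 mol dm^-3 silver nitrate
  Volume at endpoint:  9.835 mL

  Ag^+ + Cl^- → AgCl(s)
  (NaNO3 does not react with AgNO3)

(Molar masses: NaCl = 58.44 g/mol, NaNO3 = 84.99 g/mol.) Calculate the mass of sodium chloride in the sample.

0.1993 g

n(AgNO3) = 0.009835 × 0.3467 = 3.410 × 10^-3 mol
Let x = n(NaCl), y = n(NaNO3).
Titrant: 1x = 3.410 × 10^-3;  mass: 58.44x + 84.99y = 0.7011
Solving, x = 3.410 × 10^-3 mol, y = 5.905 × 10^-3 mol
mass of NaCl = 3.410 × 10^-3 × 58.44 = 0.1993 g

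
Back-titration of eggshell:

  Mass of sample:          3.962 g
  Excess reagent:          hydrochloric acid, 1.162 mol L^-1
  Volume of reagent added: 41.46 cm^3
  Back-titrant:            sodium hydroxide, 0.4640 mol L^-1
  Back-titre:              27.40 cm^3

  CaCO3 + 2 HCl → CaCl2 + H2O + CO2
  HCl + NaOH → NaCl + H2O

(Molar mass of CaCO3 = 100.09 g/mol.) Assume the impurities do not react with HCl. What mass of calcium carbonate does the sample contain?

n(HCl) added = 0.04146 × 1.162 = 0.04818 mol
n(NaOH) used in back-titration = 0.02740 × 0.4640 = 0.01271 mol
n(HCl) left over = 0.01271 mol (1:1 ratio)
n(HCl) consumed by analyte = 0.04818 − 0.01271 = 0.03546 mol
From the 1:2 ratio, n(CaCO3) = 1/2 × 0.03546 = 0.01773 mol
mass of CaCO3 = 0.01773 × 100.09 = 1.775 g

1.775 g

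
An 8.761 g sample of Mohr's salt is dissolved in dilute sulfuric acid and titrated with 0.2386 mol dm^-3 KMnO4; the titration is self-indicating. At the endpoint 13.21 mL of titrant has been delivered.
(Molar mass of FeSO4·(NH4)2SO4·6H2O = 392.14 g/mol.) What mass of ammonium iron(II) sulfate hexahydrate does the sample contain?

6.180 g

MnO4^- + 5 Fe^2+ + 8 H^+ → Mn^2+ + 5 Fe^3+ + 4 H2O
n(KMnO4) = 0.01321 L × 0.2386 mol/L = 3.152 × 10^-3 mol
From the 5:1 ratio, n(FeSO4·(NH4)2SO4·6H2O) = 5/1 × 3.152 × 10^-3 = 0.01576 mol
mass of FeSO4·(NH4)2SO4·6H2O = 0.01576 × 392.14 g/mol = 6.180 g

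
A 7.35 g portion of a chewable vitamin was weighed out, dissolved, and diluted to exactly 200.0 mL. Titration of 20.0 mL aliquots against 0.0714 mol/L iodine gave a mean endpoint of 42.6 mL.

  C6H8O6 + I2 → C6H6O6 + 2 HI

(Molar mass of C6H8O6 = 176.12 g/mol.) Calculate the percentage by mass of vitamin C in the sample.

n(I2) per titration = 0.0426 × 0.0714 = 3.04 × 10^-3 mol
n(C6H8O6) in each aliquot = 3.04 × 10^-3 mol (1:1 ratio)
n(C6H8O6) in the whole flask = 3.04 × 10^-3 × 200.0/20.0 = 0.0304 mol
mass of C6H8O6 = 0.0304 × 176.12 = 5.36 g
% C6H8O6 = 5.36 / 7.35 × 100 = 72.9 %

72.9 %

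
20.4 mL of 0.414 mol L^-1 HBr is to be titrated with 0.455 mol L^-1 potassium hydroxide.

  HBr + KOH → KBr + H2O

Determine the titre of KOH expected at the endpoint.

18.6 mL

n(HBr) = 0.0204 L × 0.414 mol/L = 8.45 × 10^-3 mol
n(KOH) = 8.45 × 10^-3 mol (1:1 stoichiometry)
V(KOH) = 8.45 × 10^-3 mol / 0.455 mol/L = 0.0186 L = 18.6 mL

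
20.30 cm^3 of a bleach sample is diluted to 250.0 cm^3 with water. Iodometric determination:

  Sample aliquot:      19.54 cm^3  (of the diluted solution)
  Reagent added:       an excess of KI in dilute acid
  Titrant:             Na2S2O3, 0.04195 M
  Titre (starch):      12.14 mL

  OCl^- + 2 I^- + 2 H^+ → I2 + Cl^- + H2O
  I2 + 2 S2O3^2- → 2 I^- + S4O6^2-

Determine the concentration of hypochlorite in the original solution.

0.1605 M

n(S2O3^2-) = 0.01214 × 0.04195 = 5.093 × 10^-4 mol
n(I2) = n(S2O3^2-)/2 = 2.546 × 10^-4 mol
n(OCl^-) in the aliquot = 2.546 × 10^-4 mol (1:1 ratio)
[OCl^-]_dilute = 2.546 × 10^-4 / 0.01954 = 0.01303 mol/L
[OCl^-]_original = 0.01303 × 250.0/20.30 = 0.1605 mol/L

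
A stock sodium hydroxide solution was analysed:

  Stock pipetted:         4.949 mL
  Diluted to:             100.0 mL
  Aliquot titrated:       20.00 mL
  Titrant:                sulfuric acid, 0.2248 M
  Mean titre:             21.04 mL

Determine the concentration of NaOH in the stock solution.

9.557 M

2 NaOH + H2SO4 → Na2SO4 + 2 H2O
n(H2SO4) = 0.02104 × 0.2248 = 4.730 × 10^-3 mol
From the 2:1 ratio, n(NaOH) in the aliquot = 2/1 × 4.730 × 10^-3 = 9.460 × 10^-3 mol
[NaOH]_dilute = 9.460 × 10^-3 / 0.02000 = 0.4730 mol/L
Dilution factor = 100.0 / 4.949 = 20.21
[NaOH]_stock = 0.4730 × 20.21 = 9.557 mol/L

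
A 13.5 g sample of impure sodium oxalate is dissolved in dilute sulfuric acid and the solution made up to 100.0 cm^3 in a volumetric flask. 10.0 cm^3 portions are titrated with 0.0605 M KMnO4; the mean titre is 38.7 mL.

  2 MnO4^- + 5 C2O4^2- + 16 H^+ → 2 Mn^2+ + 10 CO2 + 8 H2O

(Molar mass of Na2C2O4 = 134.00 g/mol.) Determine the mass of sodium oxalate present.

7.84 g

n(KMnO4) per titration = 0.0387 × 0.0605 = 2.34 × 10^-3 mol
From the 5:2 ratio, n(Na2C2O4) in each aliquot = 5/2 × 2.34 × 10^-3 = 5.85 × 10^-3 mol
n(Na2C2O4) in the whole flask = 5.85 × 10^-3 × 100.0/10.0 = 0.0585 mol
mass of Na2C2O4 = 0.0585 × 134.00 = 7.84 g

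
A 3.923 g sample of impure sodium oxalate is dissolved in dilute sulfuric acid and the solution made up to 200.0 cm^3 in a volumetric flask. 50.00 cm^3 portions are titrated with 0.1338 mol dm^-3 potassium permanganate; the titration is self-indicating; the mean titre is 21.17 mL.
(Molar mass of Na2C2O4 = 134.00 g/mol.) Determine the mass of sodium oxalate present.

3.796 g

2 MnO4^- + 5 C2O4^2- + 16 H^+ → 2 Mn^2+ + 10 CO2 + 8 H2O
n(KMnO4) per titration = 0.02117 × 0.1338 = 2.833 × 10^-3 mol
From the 5:2 ratio, n(Na2C2O4) in each aliquot = 5/2 × 2.833 × 10^-3 = 7.081 × 10^-3 mol
n(Na2C2O4) in the whole flask = 7.081 × 10^-3 × 200.0/50.00 = 0.02833 mol
mass of Na2C2O4 = 0.02833 × 134.00 = 3.796 g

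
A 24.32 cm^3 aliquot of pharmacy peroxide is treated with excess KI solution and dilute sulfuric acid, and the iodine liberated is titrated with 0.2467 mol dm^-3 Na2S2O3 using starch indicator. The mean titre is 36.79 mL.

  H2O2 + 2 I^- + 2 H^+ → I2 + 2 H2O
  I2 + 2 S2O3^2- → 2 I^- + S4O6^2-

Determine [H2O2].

0.1866 mol/L

n(S2O3^2-) = 0.03679 × 0.2467 = 9.076 × 10^-3 mol
n(I2) = n(S2O3^2-)/2 = 4.538 × 10^-3 mol
n(H2O2) in the aliquot = 4.538 × 10^-3 mol (1:1 ratio)
[H2O2] = 4.538 × 10^-3 / 0.02432 = 0.1866 mol/L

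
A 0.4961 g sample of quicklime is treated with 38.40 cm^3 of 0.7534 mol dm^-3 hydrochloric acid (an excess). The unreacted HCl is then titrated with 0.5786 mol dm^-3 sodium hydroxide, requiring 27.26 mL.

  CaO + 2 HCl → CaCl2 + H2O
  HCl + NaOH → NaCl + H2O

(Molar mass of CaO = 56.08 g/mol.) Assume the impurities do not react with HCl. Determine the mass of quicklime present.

0.3689 g

n(HCl) added = 0.03840 × 0.7534 = 0.02893 mol
n(NaOH) used in back-titration = 0.02726 × 0.5786 = 0.01577 mol
n(HCl) left over = 0.01577 mol (1:1 ratio)
n(HCl) consumed by analyte = 0.02893 − 0.01577 = 0.01316 mol
From the 1:2 ratio, n(CaO) = 1/2 × 0.01316 = 6.579 × 10^-3 mol
mass of CaO = 6.579 × 10^-3 × 56.08 = 0.3689 g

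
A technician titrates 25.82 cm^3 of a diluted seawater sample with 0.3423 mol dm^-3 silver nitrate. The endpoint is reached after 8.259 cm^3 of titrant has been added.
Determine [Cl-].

0.1095 mol/L

Ag^+ + Cl^- → AgCl(s)
n(AgNO3) = 0.008259 L × 0.3423 mol/L = 2.827 × 10^-3 mol
n(Cl-) = 2.827 × 10^-3 mol (1:1 mole ratio)
[Cl-] = 2.827 × 10^-3 mol / 0.02582 L = 0.1095 mol/L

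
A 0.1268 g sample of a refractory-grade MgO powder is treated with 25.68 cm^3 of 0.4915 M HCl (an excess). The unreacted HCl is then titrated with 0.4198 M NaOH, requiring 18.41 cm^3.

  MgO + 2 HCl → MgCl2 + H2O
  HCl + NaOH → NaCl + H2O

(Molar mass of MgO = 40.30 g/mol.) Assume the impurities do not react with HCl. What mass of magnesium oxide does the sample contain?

n(HCl) added = 0.02568 × 0.4915 = 0.01262 mol
n(NaOH) used in back-titration = 0.01841 × 0.4198 = 7.729 × 10^-3 mol
n(HCl) left over = 7.729 × 10^-3 mol (1:1 ratio)
n(HCl) consumed by analyte = 0.01262 − 7.729 × 10^-3 = 4.893 × 10^-3 mol
From the 1:2 ratio, n(MgO) = 1/2 × 4.893 × 10^-3 = 2.447 × 10^-3 mol
mass of MgO = 2.447 × 10^-3 × 40.30 = 0.09860 g

0.09860 g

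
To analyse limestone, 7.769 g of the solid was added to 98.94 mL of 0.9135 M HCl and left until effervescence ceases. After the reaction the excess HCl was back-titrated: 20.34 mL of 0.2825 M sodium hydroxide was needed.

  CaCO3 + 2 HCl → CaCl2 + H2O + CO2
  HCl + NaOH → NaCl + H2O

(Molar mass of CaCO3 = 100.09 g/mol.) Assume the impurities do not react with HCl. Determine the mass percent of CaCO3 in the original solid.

54.52 %

n(HCl) added = 0.09894 × 0.9135 = 0.09038 mol
n(NaOH) used in back-titration = 0.02034 × 0.2825 = 5.746 × 10^-3 mol
n(HCl) left over = 5.746 × 10^-3 mol (1:1 ratio)
n(HCl) consumed by analyte = 0.09038 − 5.746 × 10^-3 = 0.08464 mol
From the 1:2 ratio, n(CaCO3) = 1/2 × 0.08464 = 0.04232 mol
mass of CaCO3 = 0.04232 × 100.09 = 4.236 g
% CaCO3 = 4.236 / 7.769 × 100 = 54.52 %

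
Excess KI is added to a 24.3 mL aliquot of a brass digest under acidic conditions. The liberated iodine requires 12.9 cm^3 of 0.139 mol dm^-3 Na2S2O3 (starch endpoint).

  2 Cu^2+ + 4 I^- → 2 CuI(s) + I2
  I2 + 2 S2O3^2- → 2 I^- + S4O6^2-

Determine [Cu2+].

n(S2O3^2-) = 0.0129 × 0.139 = 1.79 × 10^-3 mol
n(I2) = n(S2O3^2-)/2 = 8.97 × 10^-4 mol
From the 2:1 ratio, n(Cu2+) in the aliquot = 2/1 × 8.97 × 10^-4 = 1.79 × 10^-3 mol
[Cu2+] = 1.79 × 10^-3 / 0.0243 = 0.0738 mol/L

0.0738 mol/L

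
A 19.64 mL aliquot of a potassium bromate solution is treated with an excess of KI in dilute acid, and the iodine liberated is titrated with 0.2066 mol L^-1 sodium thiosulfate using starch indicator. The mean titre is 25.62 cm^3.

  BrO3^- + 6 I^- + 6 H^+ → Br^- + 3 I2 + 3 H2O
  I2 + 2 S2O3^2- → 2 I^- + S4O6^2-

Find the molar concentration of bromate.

n(S2O3^2-) = 0.02562 × 0.2066 = 5.293 × 10^-3 mol
n(I2) = n(S2O3^2-)/2 = 2.647 × 10^-3 mol
From the 1:3 ratio, n(BrO3^-) in the aliquot = 1/3 × 2.647 × 10^-3 = 8.822 × 10^-4 mol
[BrO3^-] = 8.822 × 10^-4 / 0.01964 = 0.04492 mol/L

0.04492 mol/L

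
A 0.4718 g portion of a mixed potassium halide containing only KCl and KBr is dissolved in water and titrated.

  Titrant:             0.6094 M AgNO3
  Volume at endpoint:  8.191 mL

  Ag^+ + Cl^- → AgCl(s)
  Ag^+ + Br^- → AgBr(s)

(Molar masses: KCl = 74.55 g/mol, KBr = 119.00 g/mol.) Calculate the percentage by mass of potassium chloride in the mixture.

n(AgNO3) = 0.008191 × 0.6094 = 4.992 × 10^-3 mol
Let x = n(KCl), y = n(KBr).
Titrant: 1x + 1y = 4.992 × 10^-3;  mass: 74.55x + 119.00y = 0.4718
Solving, x = 2.749 × 10^-3 mol, y = 2.242 × 10^-3 mol
mass of KCl = 2.749 × 10^-3 × 74.55 = 0.2049 g
% KCl = 0.2049 / 0.4718 × 100 = 43.44 %

43.44 %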